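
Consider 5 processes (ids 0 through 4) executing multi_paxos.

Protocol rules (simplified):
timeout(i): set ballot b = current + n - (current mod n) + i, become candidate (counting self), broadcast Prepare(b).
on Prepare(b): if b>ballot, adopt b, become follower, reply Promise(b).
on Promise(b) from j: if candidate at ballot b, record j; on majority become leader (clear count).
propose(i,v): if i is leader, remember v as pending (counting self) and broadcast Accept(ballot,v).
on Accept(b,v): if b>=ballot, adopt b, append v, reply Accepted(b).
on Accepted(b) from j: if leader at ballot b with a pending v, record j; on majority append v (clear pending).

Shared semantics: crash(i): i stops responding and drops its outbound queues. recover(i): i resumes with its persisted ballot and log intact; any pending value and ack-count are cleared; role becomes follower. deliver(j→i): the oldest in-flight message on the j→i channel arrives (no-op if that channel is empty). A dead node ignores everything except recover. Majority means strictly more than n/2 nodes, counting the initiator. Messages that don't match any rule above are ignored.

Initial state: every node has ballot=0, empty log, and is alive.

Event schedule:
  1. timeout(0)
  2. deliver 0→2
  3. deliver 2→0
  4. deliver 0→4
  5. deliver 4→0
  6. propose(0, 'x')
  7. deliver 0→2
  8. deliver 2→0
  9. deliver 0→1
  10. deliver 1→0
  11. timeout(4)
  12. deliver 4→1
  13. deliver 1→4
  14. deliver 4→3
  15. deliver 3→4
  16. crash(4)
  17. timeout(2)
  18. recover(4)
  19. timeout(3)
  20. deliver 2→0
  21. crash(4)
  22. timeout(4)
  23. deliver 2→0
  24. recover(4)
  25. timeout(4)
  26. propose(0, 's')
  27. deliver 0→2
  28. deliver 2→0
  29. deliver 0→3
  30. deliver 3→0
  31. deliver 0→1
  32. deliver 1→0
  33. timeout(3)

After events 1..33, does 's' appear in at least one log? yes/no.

no

e1 timeout(0): 0[cand,b=5,-]
e2 deliver 0→2: 2[foll,b=5,-]
e3 deliver 2→0: ·
e4 deliver 0→4: 4[foll,b=5,-]
e5 deliver 4→0: 0[lead,b=5,-]
e6 propose(0,'x'): ·
e7 deliver 0→2: 2[foll,b=5,x]
e8 deliver 2→0: ·
e9 deliver 0→1: 1[foll,b=5,-]
e10 deliver 1→0: ·
e11 timeout(4): 4[cand,b=14,-]
e12 deliver 4→1: 1[foll,b=14,-]
e13 deliver 1→4: ·
e14 deliver 4→3: 3[foll,b=14,-]
e15 deliver 3→4: 4[lead,b=14,-]
e16 crash(4): 4[✗lead,b=14,-]
e17 timeout(2): 2[cand,b=12,x]
e18 recover(4): 4[foll,b=14,-]
e19 timeout(3): 3[cand,b=18,-]
e20 deliver 2→0: 0[foll,b=12,-]
e21 crash(4): 4[✗foll,b=14,-]
e22 timeout(4): ·
e23 deliver 2→0: ·
e24 recover(4): 4[foll,b=14,-]
e25 timeout(4): 4[cand,b=19,-]
e26 propose(0,'s'): ·
e27 deliver 0→2: ·
e28 deliver 2→0: ·
e29 deliver 0→3: ·
e30 deliver 3→0: 0[foll,b=18,-]
e31 deliver 0→1: ·
e32 deliver 1→0: ·
e33 timeout(3): 3[cand,b=23,-]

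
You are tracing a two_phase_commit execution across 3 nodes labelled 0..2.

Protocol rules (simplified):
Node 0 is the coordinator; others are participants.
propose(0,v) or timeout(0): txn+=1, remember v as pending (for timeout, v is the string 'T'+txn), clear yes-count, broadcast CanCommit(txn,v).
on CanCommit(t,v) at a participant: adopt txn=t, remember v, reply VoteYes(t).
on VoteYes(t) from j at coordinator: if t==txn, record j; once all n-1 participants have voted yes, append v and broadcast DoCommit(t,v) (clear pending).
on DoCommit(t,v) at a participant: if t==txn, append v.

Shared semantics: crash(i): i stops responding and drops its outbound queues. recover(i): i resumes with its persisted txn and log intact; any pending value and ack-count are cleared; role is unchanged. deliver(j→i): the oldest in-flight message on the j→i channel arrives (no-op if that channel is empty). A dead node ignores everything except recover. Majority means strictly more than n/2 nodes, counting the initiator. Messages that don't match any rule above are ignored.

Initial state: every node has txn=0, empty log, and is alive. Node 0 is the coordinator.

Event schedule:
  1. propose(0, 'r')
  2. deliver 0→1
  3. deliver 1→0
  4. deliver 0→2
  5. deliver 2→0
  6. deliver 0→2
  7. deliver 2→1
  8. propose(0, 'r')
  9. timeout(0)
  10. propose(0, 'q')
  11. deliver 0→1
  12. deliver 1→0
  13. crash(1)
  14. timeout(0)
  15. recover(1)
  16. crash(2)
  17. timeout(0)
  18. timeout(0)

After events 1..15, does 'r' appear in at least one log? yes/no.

e1 propose(0,'r'): 0[coor,t=1,-]
e2 deliver 0→1: 1[part,t=1,-]
e3 deliver 1→0: ·
e4 deliver 0→2: 2[part,t=1,-]
e5 deliver 2→0: 0[coor,t=1,r]
e6 deliver 0→2: 2[part,t=1,r]
e7 deliver 2→1: ·
e8 propose(0,'r'): 0[coor,t=2,r]
e9 timeout(0): 0[coor,t=3,r]
e10 propose(0,'q'): 0[coor,t=4,r]
e11 deliver 0→1: 1[part,t=1,r]
e12 deliver 1→0: ·
e13 crash(1): 1[✗part,t=1,r]
e14 timeout(0): 0[coor,t=5,r]
e15 recover(1): 1[part,t=1,r]

yes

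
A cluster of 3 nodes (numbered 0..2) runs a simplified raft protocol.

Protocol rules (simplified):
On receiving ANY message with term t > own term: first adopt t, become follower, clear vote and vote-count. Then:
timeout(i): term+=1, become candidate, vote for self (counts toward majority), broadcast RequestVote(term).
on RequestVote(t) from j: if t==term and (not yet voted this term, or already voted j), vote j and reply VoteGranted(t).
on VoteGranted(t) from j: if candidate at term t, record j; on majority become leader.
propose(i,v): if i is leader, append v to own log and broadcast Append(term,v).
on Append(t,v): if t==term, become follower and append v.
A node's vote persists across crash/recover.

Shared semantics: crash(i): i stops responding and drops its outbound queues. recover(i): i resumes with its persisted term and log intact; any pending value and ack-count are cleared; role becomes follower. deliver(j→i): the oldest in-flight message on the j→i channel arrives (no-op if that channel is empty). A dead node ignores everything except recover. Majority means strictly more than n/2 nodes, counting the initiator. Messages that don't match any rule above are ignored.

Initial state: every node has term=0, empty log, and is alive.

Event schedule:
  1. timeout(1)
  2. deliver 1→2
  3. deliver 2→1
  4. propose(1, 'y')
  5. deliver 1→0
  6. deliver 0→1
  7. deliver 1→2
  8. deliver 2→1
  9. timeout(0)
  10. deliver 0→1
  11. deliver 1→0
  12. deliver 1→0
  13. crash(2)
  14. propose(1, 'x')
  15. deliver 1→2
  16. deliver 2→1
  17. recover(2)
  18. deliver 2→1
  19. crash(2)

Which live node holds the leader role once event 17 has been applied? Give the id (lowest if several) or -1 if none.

e1 timeout(1): 1[cand,t=1,-]
e2 deliver 1→2: 2[foll,t=1,-]
e3 deliver 2→1: 1[lead,t=1,-]
e4 propose(1,'y'): 1[lead,t=1,y]
e5 deliver 1→0: 0[foll,t=1,-]
e6 deliver 0→1: ·
e7 deliver 1→2: 2[foll,t=1,y]
e8 deliver 2→1: ·
e9 timeout(0): 0[cand,t=2,-]
e10 deliver 0→1: 1[foll,t=2,y]
e11 deliver 1→0: ·
e12 deliver 1→0: 0[lead,t=2,-]
e13 crash(2): 2[✗foll,t=1,y]
e14 propose(1,'x'): ·
e15 deliver 1→2: ·
e16 deliver 2→1: ·
e17 recover(2): 2[foll,t=1,y]

0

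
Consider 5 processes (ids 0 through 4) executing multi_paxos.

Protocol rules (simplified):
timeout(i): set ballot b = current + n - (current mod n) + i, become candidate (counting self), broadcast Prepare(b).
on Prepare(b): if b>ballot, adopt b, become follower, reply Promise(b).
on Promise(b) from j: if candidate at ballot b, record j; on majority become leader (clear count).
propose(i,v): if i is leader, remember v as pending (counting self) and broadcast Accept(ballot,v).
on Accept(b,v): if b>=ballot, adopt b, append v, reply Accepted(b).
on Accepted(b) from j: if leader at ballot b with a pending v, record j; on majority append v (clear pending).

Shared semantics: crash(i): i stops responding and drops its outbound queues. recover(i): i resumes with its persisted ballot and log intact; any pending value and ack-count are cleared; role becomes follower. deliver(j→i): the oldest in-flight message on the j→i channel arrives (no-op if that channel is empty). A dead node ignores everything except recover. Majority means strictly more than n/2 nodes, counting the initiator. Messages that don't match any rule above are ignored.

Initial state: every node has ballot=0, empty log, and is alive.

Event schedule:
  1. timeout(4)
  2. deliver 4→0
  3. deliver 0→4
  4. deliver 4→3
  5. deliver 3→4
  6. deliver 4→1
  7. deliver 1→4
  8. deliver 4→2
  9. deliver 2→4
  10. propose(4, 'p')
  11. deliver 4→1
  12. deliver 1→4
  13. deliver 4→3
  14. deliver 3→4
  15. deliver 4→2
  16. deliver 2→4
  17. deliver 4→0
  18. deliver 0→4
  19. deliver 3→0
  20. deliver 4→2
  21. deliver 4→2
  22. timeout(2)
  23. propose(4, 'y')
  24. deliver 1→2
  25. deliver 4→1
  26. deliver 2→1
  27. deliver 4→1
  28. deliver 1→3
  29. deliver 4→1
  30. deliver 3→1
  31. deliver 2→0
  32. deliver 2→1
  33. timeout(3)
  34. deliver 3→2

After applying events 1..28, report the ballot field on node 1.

[1] timeout(4) → N4(cand b9 [-])
[2] deliver 4→0 → N0(foll b9 [-])
[3] deliver 0→4 → ∅
[4] deliver 4→3 → N3(foll b9 [-])
[5] deliver 3→4 → N4(lead b9 [-])
[6] deliver 4→1 → N1(foll b9 [-])
[7] deliver 1→4 → ∅
[8] deliver 4→2 → N2(foll b9 [-])
[9] deliver 2→4 → ∅
[10] propose(4,'p') → ∅
[11] deliver 4→1 → N1(foll b9 [p])
[12] deliver 1→4 → ∅
[13] deliver 4→3 → N3(foll b9 [p])
[14] deliver 3→4 → N4(lead b9 [p])
[15] deliver 4→2 → N2(foll b9 [p])
[16] deliver 2→4 → ∅
[17] deliver 4→0 → N0(foll b9 [p])
[18] deliver 0→4 → ∅
[19] deliver 3→0 → ∅
[20] deliver 4→2 → ∅
[21] deliver 4→2 → ∅
[22] timeout(2) → N2(cand b12 [p])
[23] propose(4,'y') → ∅
[24] deliver 1→2 → ∅
[25] deliver 4→1 → N1(foll b9 [p,y])
[26] deliver 2→1 → N1(foll b12 [p,y])
[27] deliver 4→1 → ∅
[28] deliver 1→3 → ∅

12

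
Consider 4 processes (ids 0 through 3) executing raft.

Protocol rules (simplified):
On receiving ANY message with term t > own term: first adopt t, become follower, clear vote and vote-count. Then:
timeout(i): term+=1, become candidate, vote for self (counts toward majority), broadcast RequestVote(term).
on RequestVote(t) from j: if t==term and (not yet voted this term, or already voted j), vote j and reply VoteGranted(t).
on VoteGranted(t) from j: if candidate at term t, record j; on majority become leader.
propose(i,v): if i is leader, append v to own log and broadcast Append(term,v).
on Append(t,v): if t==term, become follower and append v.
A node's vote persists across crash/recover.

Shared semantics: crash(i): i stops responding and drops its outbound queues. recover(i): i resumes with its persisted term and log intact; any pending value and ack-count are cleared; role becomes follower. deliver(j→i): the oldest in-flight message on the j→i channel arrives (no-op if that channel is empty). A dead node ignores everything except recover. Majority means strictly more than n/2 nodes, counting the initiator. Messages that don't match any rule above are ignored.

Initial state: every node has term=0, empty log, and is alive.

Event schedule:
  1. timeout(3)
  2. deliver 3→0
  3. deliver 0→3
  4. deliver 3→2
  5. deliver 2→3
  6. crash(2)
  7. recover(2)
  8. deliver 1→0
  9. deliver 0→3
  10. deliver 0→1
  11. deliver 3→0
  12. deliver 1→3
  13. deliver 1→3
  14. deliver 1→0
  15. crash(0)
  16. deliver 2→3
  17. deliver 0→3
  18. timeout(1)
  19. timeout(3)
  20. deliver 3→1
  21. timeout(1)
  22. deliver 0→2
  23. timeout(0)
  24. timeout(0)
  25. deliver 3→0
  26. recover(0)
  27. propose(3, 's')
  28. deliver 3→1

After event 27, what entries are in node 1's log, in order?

after 1 — timeout(3): n3:cand/t1/[-]
after 2 — deliver 3→0: n0:foll/t1/[-]
after 3 — deliver 0→3: ·
after 4 — deliver 3→2: n2:foll/t1/[-]
after 5 — deliver 2→3: n3:lead/t1/[-]
after 6 — crash(2): n2:✗foll/t1/[-]
after 7 — recover(2): n2:foll/t1/[-]
after 8 — deliver 1→0: ·
after 9 — deliver 0→3: ·
after 10 — deliver 0→1: ·
after 11 — deliver 3→0: ·
after 12 — deliver 1→3: ·
after 13 — deliver 1→3: ·
after 14 — deliver 1→0: ·
after 15 — crash(0): n0:✗foll/t1/[-]
after 16 — deliver 2→3: ·
after 17 — deliver 0→3: ·
after 18 — timeout(1): n1:cand/t1/[-]
after 19 — timeout(3): n3:cand/t2/[-]
after 20 — deliver 3→1: ·
after 21 — timeout(1): n1:cand/t2/[-]
after 22 — deliver 0→2: ·
after 23 — timeout(0): ·
after 24 — timeout(0): ·
after 25 — deliver 3→0: ·
after 26 — recover(0): n0:foll/t1/[-]
after 27 — propose(3,'s'): ·

empty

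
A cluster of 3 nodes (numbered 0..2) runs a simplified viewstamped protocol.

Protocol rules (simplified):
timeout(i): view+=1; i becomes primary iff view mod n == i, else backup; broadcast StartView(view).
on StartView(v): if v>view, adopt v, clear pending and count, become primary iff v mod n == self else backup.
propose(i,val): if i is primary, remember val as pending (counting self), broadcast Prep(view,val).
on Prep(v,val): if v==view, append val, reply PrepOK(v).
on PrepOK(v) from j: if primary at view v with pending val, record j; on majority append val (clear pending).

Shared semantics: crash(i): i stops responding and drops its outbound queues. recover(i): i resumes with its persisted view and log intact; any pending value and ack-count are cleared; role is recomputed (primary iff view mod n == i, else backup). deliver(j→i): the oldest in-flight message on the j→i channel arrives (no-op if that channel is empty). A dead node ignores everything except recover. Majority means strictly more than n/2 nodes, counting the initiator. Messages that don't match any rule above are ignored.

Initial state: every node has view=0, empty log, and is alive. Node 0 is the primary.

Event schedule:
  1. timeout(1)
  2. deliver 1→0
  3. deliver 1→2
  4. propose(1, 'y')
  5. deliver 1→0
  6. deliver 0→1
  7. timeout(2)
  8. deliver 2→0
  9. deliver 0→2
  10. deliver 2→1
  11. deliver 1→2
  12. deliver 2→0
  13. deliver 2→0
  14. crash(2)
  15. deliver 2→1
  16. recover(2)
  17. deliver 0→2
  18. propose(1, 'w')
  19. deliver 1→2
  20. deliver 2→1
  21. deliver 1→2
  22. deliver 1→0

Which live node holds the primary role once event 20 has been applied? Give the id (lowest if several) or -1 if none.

2

[1] timeout(1) → N1(prim v1 [-])
[2] deliver 1→0 → N0(back v1 [-])
[3] deliver 1→2 → N2(back v1 [-])
[4] propose(1,'y') → ∅
[5] deliver 1→0 → N0(back v1 [y])
[6] deliver 0→1 → N1(prim v1 [y])
[7] timeout(2) → N2(prim v2 [-])
[8] deliver 2→0 → N0(back v2 [y])
[9] deliver 0→2 → ∅
[10] deliver 2→1 → N1(back v2 [y])
[11] deliver 1→2 → ∅
[12] deliver 2→0 → ∅
[13] deliver 2→0 → ∅
[14] crash(2) → N2(✗prim v2 [-])
[15] deliver 2→1 → ∅
[16] recover(2) → N2(prim v2 [-])
[17] deliver 0→2 → ∅
[18] propose(1,'w') → ∅
[19] deliver 1→2 → ∅
[20] deliver 2→1 → ∅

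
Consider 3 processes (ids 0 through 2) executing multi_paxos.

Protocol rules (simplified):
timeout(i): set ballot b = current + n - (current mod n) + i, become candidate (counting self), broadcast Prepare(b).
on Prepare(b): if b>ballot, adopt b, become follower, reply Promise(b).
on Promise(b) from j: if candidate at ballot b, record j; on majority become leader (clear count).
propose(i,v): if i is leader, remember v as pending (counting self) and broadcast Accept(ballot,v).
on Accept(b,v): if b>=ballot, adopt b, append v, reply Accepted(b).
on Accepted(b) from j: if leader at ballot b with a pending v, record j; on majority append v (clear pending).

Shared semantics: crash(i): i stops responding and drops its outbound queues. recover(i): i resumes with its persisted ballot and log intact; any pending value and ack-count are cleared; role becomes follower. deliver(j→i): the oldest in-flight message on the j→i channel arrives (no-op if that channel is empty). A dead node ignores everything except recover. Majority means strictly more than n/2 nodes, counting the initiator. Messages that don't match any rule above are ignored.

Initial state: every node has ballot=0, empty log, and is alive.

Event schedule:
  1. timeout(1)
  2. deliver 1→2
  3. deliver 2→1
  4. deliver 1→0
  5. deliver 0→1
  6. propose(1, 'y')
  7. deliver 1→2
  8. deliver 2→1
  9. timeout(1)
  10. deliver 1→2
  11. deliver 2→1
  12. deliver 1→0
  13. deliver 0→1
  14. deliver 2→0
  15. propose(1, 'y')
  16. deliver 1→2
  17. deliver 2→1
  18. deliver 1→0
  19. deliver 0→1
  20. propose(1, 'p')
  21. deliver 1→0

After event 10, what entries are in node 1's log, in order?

y

step 1 timeout(1): 1={cand,b=4,log=-}
step 2 deliver 1→2: 2={foll,b=4,log=-}
step 3 deliver 2→1: 1={lead,b=4,log=-}
step 4 deliver 1→0: 0={foll,b=4,log=-}
step 5 deliver 0→1: —
step 6 propose(1,'y'): —
step 7 deliver 1→2: 2={foll,b=4,log=y}
step 8 deliver 2→1: 1={lead,b=4,log=y}
step 9 timeout(1): 1={cand,b=7,log=y}
step 10 deliver 1→2: 2={foll,b=7,log=y}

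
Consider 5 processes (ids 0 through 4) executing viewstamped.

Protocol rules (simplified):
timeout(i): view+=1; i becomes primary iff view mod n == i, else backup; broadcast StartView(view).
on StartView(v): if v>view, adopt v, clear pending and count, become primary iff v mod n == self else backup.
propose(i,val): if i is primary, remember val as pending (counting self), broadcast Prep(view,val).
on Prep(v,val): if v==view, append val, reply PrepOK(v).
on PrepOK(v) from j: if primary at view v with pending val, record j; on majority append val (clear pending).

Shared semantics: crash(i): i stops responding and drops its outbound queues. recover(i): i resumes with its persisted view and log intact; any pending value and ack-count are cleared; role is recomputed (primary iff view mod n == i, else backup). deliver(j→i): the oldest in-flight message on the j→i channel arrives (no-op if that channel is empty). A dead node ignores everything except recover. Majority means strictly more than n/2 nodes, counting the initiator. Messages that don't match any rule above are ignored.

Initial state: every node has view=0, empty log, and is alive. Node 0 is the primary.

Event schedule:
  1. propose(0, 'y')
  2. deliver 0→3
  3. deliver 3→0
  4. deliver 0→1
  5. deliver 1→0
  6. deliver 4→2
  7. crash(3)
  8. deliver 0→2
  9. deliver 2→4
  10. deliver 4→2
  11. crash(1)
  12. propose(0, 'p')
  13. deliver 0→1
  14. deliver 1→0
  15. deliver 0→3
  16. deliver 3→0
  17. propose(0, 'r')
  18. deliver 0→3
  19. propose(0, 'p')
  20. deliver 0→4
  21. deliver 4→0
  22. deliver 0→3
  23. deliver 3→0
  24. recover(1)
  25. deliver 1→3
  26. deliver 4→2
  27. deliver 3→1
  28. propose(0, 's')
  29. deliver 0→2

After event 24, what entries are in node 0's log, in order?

step 1 propose(0,'y'): —
step 2 deliver 0→3: 3={back,v=0,log=y}
step 3 deliver 3→0: —
step 4 deliver 0→1: 1={back,v=0,log=y}
step 5 deliver 1→0: 0={prim,v=0,log=y}
step 6 deliver 4→2: —
step 7 crash(3): 3={✗back,v=0,log=y}
step 8 deliver 0→2: 2={back,v=0,log=y}
step 9 deliver 2→4: —
step 10 deliver 4→2: —
step 11 crash(1): 1={✗back,v=0,log=y}
step 12 propose(0,'p'): —
step 13 deliver 0→1: —
step 14 deliver 1→0: —
step 15 deliver 0→3: —
step 16 deliver 3→0: —
step 17 propose(0,'r'): —
step 18 deliver 0→3: —
step 19 propose(0,'p'): —
step 20 deliver 0→4: 4={back,v=0,log=y}
step 21 deliver 4→0: —
step 22 deliver 0→3: —
step 23 deliver 3→0: —
step 24 recover(1): 1={back,v=0,log=y}

y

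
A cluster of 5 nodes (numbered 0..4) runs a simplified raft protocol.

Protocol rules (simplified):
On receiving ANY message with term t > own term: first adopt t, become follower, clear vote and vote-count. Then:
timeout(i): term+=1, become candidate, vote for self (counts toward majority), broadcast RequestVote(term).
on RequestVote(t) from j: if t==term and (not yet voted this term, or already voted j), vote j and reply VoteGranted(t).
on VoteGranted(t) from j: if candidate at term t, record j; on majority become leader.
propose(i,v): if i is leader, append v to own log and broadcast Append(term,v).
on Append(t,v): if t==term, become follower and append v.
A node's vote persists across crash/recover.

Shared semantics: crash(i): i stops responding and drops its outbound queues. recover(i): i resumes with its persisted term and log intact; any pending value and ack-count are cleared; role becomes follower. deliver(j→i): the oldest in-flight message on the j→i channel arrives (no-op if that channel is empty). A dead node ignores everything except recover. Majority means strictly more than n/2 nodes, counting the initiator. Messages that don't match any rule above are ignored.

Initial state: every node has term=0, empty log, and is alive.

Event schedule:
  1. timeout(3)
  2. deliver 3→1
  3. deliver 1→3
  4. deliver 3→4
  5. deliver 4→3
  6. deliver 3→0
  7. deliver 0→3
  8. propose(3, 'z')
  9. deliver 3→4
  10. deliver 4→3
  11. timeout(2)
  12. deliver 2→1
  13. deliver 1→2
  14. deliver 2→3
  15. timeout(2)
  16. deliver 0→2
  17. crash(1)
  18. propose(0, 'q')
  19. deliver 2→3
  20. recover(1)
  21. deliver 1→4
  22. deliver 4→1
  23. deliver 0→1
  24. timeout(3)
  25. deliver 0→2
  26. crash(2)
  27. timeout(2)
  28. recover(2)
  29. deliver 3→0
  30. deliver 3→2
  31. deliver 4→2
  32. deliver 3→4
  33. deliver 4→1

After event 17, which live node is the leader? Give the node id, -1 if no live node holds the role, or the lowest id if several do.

e1 timeout(3): 3[cand,t=1,-]
e2 deliver 3→1: 1[foll,t=1,-]
e3 deliver 1→3: ·
e4 deliver 3→4: 4[foll,t=1,-]
e5 deliver 4→3: 3[lead,t=1,-]
e6 deliver 3→0: 0[foll,t=1,-]
e7 deliver 0→3: ·
e8 propose(3,'z'): 3[lead,t=1,z]
e9 deliver 3→4: 4[foll,t=1,z]
e10 deliver 4→3: ·
e11 timeout(2): 2[cand,t=1,-]
e12 deliver 2→1: ·
e13 deliver 1→2: ·
e14 deliver 2→3: ·
e15 timeout(2): 2[cand,t=2,-]
e16 deliver 0→2: ·
e17 crash(1): 1[✗foll,t=1,-]

3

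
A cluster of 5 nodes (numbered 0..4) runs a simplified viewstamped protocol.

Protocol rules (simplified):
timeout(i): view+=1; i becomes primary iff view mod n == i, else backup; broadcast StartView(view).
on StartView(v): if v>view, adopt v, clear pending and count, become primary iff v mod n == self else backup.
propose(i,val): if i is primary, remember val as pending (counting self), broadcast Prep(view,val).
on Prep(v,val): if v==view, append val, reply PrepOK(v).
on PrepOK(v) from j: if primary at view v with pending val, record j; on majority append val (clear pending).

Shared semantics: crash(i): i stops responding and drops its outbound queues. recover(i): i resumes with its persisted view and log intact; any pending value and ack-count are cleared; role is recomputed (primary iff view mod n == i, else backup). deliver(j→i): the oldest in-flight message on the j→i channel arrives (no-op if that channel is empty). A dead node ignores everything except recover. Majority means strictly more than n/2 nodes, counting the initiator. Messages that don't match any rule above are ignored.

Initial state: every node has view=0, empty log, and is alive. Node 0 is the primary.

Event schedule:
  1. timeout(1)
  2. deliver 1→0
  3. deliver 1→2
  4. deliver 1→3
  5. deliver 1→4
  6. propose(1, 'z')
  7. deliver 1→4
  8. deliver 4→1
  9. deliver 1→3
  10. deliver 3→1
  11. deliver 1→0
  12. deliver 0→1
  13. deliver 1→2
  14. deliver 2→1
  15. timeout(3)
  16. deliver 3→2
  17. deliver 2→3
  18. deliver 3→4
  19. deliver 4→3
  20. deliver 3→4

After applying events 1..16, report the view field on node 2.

[1] timeout(1) → N1(prim v1 [-])
[2] deliver 1→0 → N0(back v1 [-])
[3] deliver 1→2 → N2(back v1 [-])
[4] deliver 1→3 → N3(back v1 [-])
[5] deliver 1→4 → N4(back v1 [-])
[6] propose(1,'z') → ∅
[7] deliver 1→4 → N4(back v1 [z])
[8] deliver 4→1 → ∅
[9] deliver 1→3 → N3(back v1 [z])
[10] deliver 3→1 → N1(prim v1 [z])
[11] deliver 1→0 → N0(back v1 [z])
[12] deliver 0→1 → ∅
[13] deliver 1→2 → N2(back v1 [z])
[14] deliver 2→1 → ∅
[15] timeout(3) → N3(back v2 [z])
[16] deliver 3→2 → N2(prim v2 [z])

2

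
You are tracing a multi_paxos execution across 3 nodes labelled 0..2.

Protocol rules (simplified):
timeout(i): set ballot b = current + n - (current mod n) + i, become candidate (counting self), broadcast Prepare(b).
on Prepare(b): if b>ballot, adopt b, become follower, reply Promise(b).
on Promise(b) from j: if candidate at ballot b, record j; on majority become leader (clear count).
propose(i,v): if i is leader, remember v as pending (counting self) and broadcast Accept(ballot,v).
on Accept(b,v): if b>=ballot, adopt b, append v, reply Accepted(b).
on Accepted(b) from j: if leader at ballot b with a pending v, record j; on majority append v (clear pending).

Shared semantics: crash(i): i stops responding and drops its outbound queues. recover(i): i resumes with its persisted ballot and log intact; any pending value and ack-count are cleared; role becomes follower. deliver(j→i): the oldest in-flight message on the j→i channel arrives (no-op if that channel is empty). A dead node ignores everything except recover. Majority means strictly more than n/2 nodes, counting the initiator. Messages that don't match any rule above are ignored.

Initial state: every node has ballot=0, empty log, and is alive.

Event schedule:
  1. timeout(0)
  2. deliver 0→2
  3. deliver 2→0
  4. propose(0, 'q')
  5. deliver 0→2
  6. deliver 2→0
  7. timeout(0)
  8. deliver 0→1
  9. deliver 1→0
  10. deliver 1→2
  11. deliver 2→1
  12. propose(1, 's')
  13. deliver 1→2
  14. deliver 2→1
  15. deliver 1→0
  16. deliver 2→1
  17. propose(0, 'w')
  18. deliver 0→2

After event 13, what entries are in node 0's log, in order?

e1 timeout(0): 0[cand,b=3,-]
e2 deliver 0→2: 2[foll,b=3,-]
e3 deliver 2→0: 0[lead,b=3,-]
e4 propose(0,'q'): ·
e5 deliver 0→2: 2[foll,b=3,q]
e6 deliver 2→0: 0[lead,b=3,q]
e7 timeout(0): 0[cand,b=6,q]
e8 deliver 0→1: 1[foll,b=3,-]
e9 deliver 1→0: ·
e10 deliver 1→2: ·
e11 deliver 2→1: ·
e12 propose(1,'s'): ·
e13 deliver 1→2: ·

q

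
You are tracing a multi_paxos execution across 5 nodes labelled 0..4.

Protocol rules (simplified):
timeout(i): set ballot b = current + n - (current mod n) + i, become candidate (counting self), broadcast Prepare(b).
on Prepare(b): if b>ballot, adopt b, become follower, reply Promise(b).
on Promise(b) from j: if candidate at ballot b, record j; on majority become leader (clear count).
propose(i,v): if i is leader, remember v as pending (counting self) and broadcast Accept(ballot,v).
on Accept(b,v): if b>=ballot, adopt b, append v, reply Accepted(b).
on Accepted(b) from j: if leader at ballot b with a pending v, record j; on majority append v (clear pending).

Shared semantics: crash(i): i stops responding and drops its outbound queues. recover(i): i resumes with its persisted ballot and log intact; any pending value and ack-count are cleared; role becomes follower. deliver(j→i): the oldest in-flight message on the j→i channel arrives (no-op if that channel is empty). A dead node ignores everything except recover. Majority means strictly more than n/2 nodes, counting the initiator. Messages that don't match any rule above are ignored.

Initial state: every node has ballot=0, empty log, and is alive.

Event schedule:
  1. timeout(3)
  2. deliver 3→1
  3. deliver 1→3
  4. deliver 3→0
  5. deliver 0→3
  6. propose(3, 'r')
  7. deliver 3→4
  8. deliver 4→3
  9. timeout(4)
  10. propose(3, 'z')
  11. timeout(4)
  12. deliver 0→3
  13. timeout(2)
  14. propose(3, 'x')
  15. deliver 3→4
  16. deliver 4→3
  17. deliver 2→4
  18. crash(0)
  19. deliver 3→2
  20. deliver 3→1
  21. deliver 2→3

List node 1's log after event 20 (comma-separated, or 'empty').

r

e1 timeout(3): 3[cand,b=8,-]
e2 deliver 3→1: 1[foll,b=8,-]
e3 deliver 1→3: ·
e4 deliver 3→0: 0[foll,b=8,-]
e5 deliver 0→3: 3[lead,b=8,-]
e6 propose(3,'r'): ·
e7 deliver 3→4: 4[foll,b=8,-]
e8 deliver 4→3: ·
e9 timeout(4): 4[cand,b=14,-]
e10 propose(3,'z'): ·
e11 timeout(4): 4[cand,b=19,-]
e12 deliver 0→3: ·
e13 timeout(2): 2[cand,b=7,-]
e14 propose(3,'x'): ·
e15 deliver 3→4: ·
e16 deliver 4→3: 3[foll,b=14,-]
e17 deliver 2→4: ·
e18 crash(0): 0[✗foll,b=8,-]
e19 deliver 3→2: 2[foll,b=8,-]
e20 deliver 3→1: 1[foll,b=8,r]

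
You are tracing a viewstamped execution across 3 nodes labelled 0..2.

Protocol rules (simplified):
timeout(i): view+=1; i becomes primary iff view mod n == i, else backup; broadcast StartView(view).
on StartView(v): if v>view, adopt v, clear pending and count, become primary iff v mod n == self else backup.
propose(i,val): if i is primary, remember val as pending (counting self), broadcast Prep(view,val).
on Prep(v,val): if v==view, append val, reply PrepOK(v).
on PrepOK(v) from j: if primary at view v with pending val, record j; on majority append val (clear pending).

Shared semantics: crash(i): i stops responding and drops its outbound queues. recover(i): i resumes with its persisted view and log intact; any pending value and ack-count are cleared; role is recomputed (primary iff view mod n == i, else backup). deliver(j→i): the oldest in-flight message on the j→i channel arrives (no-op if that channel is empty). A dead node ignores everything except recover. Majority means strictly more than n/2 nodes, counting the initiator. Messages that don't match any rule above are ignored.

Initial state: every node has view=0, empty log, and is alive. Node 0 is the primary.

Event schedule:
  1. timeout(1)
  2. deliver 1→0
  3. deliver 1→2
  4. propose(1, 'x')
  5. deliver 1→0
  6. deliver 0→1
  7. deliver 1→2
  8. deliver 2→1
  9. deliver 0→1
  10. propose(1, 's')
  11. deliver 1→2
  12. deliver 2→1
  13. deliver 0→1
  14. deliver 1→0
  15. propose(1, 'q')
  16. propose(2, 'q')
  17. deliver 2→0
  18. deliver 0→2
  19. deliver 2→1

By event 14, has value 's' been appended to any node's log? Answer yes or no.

yes

after 1 — timeout(1): n1:prim/v1/[-]
after 2 — deliver 1→0: n0:back/v1/[-]
after 3 — deliver 1→2: n2:back/v1/[-]
after 4 — propose(1,'x'): ·
after 5 — deliver 1→0: n0:back/v1/[x]
after 6 — deliver 0→1: n1:prim/v1/[x]
after 7 — deliver 1→2: n2:back/v1/[x]
after 8 — deliver 2→1: ·
after 9 — deliver 0→1: ·
after 10 — propose(1,'s'): ·
after 11 — deliver 1→2: n2:back/v1/[x,s]
after 12 — deliver 2→1: n1:prim/v1/[x,s]
after 13 — deliver 0→1: ·
after 14 — deliver 1→0: n0:back/v1/[x,s]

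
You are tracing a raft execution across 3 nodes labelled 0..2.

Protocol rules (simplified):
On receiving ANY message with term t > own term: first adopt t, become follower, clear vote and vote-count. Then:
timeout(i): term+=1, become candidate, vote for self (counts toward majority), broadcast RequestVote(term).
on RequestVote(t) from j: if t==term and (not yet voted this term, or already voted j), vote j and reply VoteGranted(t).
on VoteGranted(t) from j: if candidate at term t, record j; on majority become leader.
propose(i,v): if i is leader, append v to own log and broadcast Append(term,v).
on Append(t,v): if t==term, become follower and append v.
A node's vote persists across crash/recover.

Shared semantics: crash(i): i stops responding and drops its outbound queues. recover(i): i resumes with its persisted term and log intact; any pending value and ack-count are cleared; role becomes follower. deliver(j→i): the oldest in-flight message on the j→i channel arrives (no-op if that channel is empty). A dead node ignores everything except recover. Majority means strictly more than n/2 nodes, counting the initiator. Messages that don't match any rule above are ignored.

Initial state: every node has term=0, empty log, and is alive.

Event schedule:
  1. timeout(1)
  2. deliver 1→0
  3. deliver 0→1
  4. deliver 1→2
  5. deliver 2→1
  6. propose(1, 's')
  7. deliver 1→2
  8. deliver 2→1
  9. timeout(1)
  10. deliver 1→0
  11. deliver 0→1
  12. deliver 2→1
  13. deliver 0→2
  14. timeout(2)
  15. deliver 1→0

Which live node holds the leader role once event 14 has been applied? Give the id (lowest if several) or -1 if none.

after 1 — timeout(1): n1:cand/t1/[-]
after 2 — deliver 1→0: n0:foll/t1/[-]
after 3 — deliver 0→1: n1:lead/t1/[-]
after 4 — deliver 1→2: n2:foll/t1/[-]
after 5 — deliver 2→1: ·
after 6 — propose(1,'s'): n1:lead/t1/[s]
after 7 — deliver 1→2: n2:foll/t1/[s]
after 8 — deliver 2→1: ·
after 9 — timeout(1): n1:cand/t2/[s]
after 10 — deliver 1→0: n0:foll/t1/[s]
after 11 — deliver 0→1: ·
after 12 — deliver 2→1: ·
after 13 — deliver 0→2: ·
after 14 — timeout(2): n2:cand/t2/[s]

-1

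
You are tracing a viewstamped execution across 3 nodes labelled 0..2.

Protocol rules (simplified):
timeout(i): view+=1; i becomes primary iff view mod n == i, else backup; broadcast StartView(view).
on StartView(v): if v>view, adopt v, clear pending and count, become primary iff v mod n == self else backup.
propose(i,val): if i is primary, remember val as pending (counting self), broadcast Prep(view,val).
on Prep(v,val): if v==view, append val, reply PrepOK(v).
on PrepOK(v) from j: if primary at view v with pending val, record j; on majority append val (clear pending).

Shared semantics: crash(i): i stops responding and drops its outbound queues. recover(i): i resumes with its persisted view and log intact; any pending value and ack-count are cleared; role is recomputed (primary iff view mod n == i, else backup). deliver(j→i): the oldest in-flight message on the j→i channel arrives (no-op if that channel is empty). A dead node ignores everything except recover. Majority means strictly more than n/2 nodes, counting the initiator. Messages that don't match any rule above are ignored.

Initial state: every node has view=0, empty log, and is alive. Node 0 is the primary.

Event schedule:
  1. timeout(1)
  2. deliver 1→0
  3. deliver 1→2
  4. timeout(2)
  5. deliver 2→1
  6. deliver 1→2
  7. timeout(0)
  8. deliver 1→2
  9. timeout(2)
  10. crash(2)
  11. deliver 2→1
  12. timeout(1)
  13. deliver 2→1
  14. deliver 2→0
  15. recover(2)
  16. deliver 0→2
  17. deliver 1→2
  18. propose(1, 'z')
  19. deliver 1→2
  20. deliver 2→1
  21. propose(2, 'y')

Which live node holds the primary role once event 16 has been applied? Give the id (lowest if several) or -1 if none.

-1

[1] timeout(1) → N1(prim v1 [-])
[2] deliver 1→0 → N0(back v1 [-])
[3] deliver 1→2 → N2(back v1 [-])
[4] timeout(2) → N2(prim v2 [-])
[5] deliver 2→1 → N1(back v2 [-])
[6] deliver 1→2 → ∅
[7] timeout(0) → N0(back v2 [-])
[8] deliver 1→2 → ∅
[9] timeout(2) → N2(back v3 [-])
[10] crash(2) → N2(✗back v3 [-])
[11] deliver 2→1 → ∅
[12] timeout(1) → N1(back v3 [-])
[13] deliver 2→1 → ∅
[14] deliver 2→0 → ∅
[15] recover(2) → N2(back v3 [-])
[16] deliver 0→2 → ∅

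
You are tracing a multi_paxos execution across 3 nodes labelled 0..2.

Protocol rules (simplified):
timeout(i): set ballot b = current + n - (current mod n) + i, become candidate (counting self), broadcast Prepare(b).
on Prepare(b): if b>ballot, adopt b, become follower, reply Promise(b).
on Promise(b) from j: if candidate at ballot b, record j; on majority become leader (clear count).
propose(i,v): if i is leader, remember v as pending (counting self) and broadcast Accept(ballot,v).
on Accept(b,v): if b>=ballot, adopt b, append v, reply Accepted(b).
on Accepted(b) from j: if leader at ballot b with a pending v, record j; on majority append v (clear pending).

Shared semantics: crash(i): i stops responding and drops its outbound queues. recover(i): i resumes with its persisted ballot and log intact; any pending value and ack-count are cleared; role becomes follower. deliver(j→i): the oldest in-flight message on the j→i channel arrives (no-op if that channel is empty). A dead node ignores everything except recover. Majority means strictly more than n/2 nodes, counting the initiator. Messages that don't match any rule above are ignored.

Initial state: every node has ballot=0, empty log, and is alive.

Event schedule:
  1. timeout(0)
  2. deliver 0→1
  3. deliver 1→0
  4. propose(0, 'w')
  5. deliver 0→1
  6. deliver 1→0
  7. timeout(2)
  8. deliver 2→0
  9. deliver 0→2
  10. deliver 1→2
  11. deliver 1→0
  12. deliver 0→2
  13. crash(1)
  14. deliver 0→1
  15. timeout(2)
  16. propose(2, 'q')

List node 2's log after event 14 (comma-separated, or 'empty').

1. timeout(0):  <0:cand b3 ->
2. deliver 0→1:  <1:foll b3 ->
3. deliver 1→0:  <0:lead b3 ->
4. propose(0,'w'):  nop
5. deliver 0→1:  <1:foll b3 w>
6. deliver 1→0:  <0:lead b3 w>
7. timeout(2):  <2:cand b5 ->
8. deliver 2→0:  <0:foll b5 w>
9. deliver 0→2:  nop
10. deliver 1→2:  nop
11. deliver 1→0:  nop
12. deliver 0→2:  nop
13. crash(1):  <1:✗foll b3 w>
14. deliver 0→1:  nop

empty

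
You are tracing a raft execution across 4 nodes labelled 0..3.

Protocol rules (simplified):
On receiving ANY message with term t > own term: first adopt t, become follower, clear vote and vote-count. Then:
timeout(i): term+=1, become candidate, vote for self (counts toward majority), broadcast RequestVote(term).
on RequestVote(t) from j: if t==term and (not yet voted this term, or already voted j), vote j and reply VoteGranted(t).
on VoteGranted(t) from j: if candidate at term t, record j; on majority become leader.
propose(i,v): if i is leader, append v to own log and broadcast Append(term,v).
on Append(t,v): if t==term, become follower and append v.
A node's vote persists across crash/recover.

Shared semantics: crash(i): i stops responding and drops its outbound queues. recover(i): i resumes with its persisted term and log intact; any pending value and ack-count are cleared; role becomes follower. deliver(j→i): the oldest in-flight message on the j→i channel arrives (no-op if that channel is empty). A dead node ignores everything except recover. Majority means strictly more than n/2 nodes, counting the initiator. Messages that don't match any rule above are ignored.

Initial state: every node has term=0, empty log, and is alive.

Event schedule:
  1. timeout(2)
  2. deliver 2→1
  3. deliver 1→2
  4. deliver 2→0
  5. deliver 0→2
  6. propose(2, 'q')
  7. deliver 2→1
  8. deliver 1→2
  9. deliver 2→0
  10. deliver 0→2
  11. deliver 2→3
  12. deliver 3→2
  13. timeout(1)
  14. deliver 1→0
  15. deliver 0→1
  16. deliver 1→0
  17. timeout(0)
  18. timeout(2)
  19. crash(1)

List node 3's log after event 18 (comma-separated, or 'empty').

[1] timeout(2) → N2(cand t1 [-])
[2] deliver 2→1 → N1(foll t1 [-])
[3] deliver 1→2 → ∅
[4] deliver 2→0 → N0(foll t1 [-])
[5] deliver 0→2 → N2(lead t1 [-])
[6] propose(2,'q') → N2(lead t1 [q])
[7] deliver 2→1 → N1(foll t1 [q])
[8] deliver 1→2 → ∅
[9] deliver 2→0 → N0(foll t1 [q])
[10] deliver 0→2 → ∅
[11] deliver 2→3 → N3(foll t1 [-])
[12] deliver 3→2 → ∅
[13] timeout(1) → N1(cand t2 [q])
[14] deliver 1→0 → N0(foll t2 [q])
[15] deliver 0→1 → ∅
[16] deliver 1→0 → ∅
[17] timeout(0) → N0(cand t3 [q])
[18] timeout(2) → N2(cand t2 [q])

empty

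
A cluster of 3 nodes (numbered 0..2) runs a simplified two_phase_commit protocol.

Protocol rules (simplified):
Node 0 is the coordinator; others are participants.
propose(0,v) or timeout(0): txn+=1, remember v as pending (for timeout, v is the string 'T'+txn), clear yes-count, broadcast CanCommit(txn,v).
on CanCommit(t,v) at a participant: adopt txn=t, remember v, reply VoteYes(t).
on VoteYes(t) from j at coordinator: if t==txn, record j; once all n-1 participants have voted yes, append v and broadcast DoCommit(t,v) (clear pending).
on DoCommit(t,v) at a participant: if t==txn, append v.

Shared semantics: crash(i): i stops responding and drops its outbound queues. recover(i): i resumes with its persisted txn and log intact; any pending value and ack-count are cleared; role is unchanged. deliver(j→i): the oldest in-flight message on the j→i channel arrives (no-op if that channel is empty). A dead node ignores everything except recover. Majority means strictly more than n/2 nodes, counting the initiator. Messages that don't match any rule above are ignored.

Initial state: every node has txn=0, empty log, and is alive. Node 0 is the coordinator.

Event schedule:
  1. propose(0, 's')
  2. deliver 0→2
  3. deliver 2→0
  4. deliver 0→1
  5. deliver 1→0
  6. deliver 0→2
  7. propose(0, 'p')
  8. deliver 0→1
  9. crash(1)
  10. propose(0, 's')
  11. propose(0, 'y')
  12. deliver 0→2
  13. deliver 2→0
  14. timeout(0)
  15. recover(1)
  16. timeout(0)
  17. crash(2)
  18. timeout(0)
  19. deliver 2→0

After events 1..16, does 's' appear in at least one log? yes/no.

1. propose(0,'s'):  <0:coor t1 ->
2. deliver 0→2:  <2:part t1 ->
3. deliver 2→0:  nop
4. deliver 0→1:  <1:part t1 ->
5. deliver 1→0:  <0:coor t1 s>
6. deliver 0→2:  <2:part t1 s>
7. propose(0,'p'):  <0:coor t2 s>
8. deliver 0→1:  <1:part t1 s>
9. crash(1):  <1:✗part t1 s>
10. propose(0,'s'):  <0:coor t3 s>
11. propose(0,'y'):  <0:coor t4 s>
12. deliver 0→2:  <2:part t2 s>
13. deliver 2→0:  nop
14. timeout(0):  <0:coor t5 s>
15. recover(1):  <1:part t1 s>
16. timeout(0):  <0:coor t6 s>

yes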